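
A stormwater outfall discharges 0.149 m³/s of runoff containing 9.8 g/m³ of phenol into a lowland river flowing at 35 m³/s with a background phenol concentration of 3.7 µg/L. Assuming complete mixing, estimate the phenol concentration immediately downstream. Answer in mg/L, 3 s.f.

3.7 µg/L = 0.0037 mg/L.
By mass balance at complete mixing, C = (0.149·9.8 + 35·0.0037) / (0.149 + 35) = 1.59/35.15 = 0.04523 mg/L.

0.0452 mg/L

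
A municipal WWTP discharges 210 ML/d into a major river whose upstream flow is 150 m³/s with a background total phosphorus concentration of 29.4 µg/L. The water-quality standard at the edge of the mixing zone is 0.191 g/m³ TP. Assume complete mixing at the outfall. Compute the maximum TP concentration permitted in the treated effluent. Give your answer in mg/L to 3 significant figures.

210 ML/d = 2.431 m³/s.
29.4 µg/L = 0.0294 mg/L.
Mass balance: 0.191·152.4 = 2.431·Cₑ + 150·0.0294.
Cₑ = (29.11 − 4.41) / 2.431 = 10.16 mg/L.

10.2 mg/L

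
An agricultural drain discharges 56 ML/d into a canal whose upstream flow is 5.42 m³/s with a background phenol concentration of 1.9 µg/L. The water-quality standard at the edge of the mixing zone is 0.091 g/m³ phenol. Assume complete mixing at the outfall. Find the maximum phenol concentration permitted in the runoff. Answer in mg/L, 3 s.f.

56 ML/d = 0.6481 m³/s.
1.9 µg/L = 0.0019 mg/L.
Mass balance: 0.091·6.068 = 0.6481·Cₑ + 5.42·0.0019.
Cₑ = (0.5522 − 0.0103) / 0.6481 = 0.8361 mg/L.

0.836 mg/L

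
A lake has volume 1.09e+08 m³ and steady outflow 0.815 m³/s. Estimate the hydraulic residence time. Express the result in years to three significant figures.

4.24 yr

Q = 0.815 m³/s × 3.156e+07 s/yr = 2.572e+07 m³/yr.
Hydraulic residence time τ = V/Q = 1.09e+08/2.572e+07 = 4.238 yr.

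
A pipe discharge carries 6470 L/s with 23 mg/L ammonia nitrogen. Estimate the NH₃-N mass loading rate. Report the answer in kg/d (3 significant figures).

6470 L/s = 6.47 m³/s.
Mass flux = Q·C = 6.47 m³/s × 23 g/m³ = 148.8 g/s.
= 148.8 g/s × 86.4 = 1.286e+04 kg/d.

12900 kg/d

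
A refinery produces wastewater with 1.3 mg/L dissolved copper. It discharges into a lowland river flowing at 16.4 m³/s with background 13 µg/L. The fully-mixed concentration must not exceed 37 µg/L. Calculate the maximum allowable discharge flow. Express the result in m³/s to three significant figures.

0.312 m³/s

13 µg/L = 0.013 mg/L.
37 µg/L = 0.037 mg/L.
Mass balance at complete mixing: C_std·(Q_w + Q_r) = Q_w·C_e + Q_r·C_b.
Rearranging, Q_w = Q_r·(C_std − C_b)/(C_e − C_std) = 16.4·(0.037 − 0.013) / (1.3 − 0.037) = 0.3116 m³/s.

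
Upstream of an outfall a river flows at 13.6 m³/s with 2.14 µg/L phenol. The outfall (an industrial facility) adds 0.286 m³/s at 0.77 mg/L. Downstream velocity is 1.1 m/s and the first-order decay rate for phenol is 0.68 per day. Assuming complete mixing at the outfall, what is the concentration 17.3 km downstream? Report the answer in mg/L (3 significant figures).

2.14 µg/L = 0.00214 mg/L.
After complete mixing, C₀ = (0.286·0.77 + 13.6·0.00214) / 13.89 = 0.01796 mg/L.
Travel time t = 1.73e+04 m / 1.1 m/s = 1.573e+04 s = 0.182 d.
C = 0.01796·exp(−0.68·0.182) = 0.01796·0.8836 = 0.01586 mg/L.

0.0159 mg/L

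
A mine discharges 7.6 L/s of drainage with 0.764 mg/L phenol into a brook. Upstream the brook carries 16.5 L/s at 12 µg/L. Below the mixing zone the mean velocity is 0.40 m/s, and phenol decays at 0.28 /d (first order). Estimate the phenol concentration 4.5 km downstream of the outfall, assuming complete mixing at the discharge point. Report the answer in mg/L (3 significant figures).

0.240 mg/L

7.6 L/s = 0.0076 m³/s.
16.5 L/s = 0.0165 m³/s.
12 µg/L = 0.012 mg/L.
After complete mixing, C₀ = (0.0076·0.764 + 0.0165·0.012) / 0.0241 = 0.2491 mg/L.
Travel time t = 4500 m / 0.40 m/s = 1.125e+04 s = 0.1302 d.
C = 0.2491·exp(−0.28·0.1302) = 0.2491·0.9642 = 0.2402 mg/L.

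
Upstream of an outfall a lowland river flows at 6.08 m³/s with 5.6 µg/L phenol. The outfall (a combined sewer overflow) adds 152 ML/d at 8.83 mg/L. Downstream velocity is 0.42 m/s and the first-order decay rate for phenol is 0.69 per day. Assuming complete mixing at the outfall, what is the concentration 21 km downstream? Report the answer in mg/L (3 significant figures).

1.33 mg/L

152 ML/d = 1.759 m³/s.
5.6 µg/L = 0.0056 mg/L.
After complete mixing, C₀ = (1.759·8.83 + 6.08·0.0056) / 7.839 = 1.986 mg/L.
Travel time t = 2.1e+04 m / 0.42 m/s = 5e+04 s = 0.5787 d.
C = 1.986·exp(−0.69·0.5787) = 1.986·0.6708 = 1.332 mg/L.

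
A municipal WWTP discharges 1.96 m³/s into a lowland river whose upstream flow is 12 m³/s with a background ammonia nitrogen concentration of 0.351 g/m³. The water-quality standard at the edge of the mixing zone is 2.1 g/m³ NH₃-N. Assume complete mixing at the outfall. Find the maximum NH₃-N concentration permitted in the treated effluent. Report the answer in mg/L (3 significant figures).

Mass balance: 2.1·13.96 = 1.96·Cₑ + 12·0.351.
Cₑ = (29.32 − 4.212) / 1.96 = 12.81 mg/L.

12.8 mg/L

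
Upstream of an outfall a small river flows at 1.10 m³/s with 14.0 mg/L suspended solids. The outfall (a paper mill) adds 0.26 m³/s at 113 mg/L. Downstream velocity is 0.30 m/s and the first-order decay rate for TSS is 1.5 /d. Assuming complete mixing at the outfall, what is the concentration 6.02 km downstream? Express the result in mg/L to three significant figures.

After complete mixing, C₀ = (0.26·113 + 1.1·14) / 1.36 = 32.93 mg/L.
Travel time t = 6020 m / 0.30 m/s = 2.007e+04 s = 0.2323 d.
C = 32.93·exp(−1.5·0.2323) = 32.93·0.7058 = 23.24 mg/L.

23.2 mg/L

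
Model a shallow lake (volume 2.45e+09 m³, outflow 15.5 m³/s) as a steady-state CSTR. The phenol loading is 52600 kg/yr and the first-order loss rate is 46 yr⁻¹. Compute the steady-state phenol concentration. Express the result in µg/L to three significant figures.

0.465 µg/L

Outflow Q = 15.5 m³/s × 3.156e+07 s/yr = 4.891e+08 m³/yr.
Steady-state CSTR mass balance: W = Q·C + k·V·C, so C = W/(Q + kV).
Q + kV = 4.891e+08 + 46·2.45e+09 = 1.132e+11 m³/yr.
C = 52600/1.132e+11 = 4.647e-07 kg/m³ = 0.0004647 mg/L = 0.4647 µg/L.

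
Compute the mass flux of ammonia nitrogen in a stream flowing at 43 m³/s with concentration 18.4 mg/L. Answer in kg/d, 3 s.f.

Mass flux = Q·C = 43 m³/s × 18.4 g/m³ = 791.2 g/s.
= 791.2 g/s × 86.4 = 6.836e+04 kg/d.

68400 kg/d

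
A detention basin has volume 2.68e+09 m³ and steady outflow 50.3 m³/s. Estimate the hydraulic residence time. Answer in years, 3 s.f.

1.69 yr

Q = 50.3 m³/s × 3.156e+07 s/yr = 1.587e+09 m³/yr.
Hydraulic residence time τ = V/Q = 2.68e+09/1.587e+09 = 1.688 yr.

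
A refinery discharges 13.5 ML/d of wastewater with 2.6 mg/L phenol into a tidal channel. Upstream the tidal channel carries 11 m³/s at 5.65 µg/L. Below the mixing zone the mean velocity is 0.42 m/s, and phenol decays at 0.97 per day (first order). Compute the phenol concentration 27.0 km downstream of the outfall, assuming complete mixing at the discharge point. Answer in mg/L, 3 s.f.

0.0204 mg/L

13.5 ML/d = 0.1562 m³/s.
5.65 µg/L = 0.00565 mg/L.
After complete mixing, C₀ = (0.1562·2.6 + 11·0.00565) / 11.16 = 0.04199 mg/L.
Travel time t = 2.7e+04 m / 0.42 m/s = 6.429e+04 s = 0.744 d.
C = 0.04199·exp(−0.97·0.744) = 0.04199·0.4859 = 0.0204 mg/L.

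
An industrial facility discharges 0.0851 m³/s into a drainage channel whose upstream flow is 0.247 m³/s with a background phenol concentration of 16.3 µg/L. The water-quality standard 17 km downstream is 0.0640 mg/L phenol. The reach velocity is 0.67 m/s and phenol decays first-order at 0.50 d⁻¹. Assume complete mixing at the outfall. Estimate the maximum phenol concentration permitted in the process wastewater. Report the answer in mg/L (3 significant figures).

16.3 µg/L = 0.0163 mg/L.
Travel time to the compliance point: t = 1.7e+04/0.67 = 2.537e+04 s = 0.2937 d; decay factor exp(−0.50·0.2937) = 0.8634.
So the concentration just after mixing may be at most 0.064/0.8634 = 0.07412 mg/L.
Mass balance: 0.07412·0.3321 = 0.0851·Cₑ + 0.247·0.0163.
Cₑ = (0.02462 − 0.004026) / 0.0851 = 0.242 mg/L.

0.242 mg/L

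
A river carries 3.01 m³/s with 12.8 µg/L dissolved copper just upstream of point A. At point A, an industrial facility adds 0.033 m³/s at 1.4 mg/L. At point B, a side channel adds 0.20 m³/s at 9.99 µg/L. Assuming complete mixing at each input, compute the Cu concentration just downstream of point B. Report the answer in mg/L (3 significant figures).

12.8 µg/L = 0.0128 mg/L.
After input A: C = (3.01·0.0128 + 0.033·1.4) / 3.043 = 0.02784 mg/L.
9.99 µg/L = 0.00999 mg/L.
After input B: C = (3.043·0.02784 + 0.2·0.00999) / 3.243 = 0.02674 mg/L.

0.0267 mg/L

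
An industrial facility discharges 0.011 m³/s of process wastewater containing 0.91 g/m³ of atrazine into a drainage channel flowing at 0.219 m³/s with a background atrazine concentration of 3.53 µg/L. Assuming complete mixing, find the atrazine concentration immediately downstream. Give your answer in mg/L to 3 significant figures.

0.0469 mg/L

3.53 µg/L = 0.00353 mg/L.
By mass balance at complete mixing, C = (0.011·0.91 + 0.219·0.00353) / (0.011 + 0.219) = 0.01078/0.23 = 0.04688 mg/L.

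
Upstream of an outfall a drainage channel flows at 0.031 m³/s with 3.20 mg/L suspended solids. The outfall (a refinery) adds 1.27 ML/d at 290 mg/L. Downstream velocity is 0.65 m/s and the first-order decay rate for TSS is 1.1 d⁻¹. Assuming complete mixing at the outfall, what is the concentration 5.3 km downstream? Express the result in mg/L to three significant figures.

1.27 ML/d = 0.0147 m³/s.
After complete mixing, C₀ = (0.0147·290 + 0.031·3.2) / 0.0457 = 95.45 mg/L.
Travel time t = 5300 m / 0.65 m/s = 8154 s = 0.09437 d.
C = 95.45·exp(−1.1·0.09437) = 95.45·0.9014 = 86.04 mg/L.

86.0 mg/L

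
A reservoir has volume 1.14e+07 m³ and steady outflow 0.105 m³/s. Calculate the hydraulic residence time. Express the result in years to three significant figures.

Q = 0.105 m³/s × 3.156e+07 s/yr = 3.314e+06 m³/yr.
Hydraulic residence time τ = V/Q = 1.14e+07/3.314e+06 = 3.44 yr.

3.44 yr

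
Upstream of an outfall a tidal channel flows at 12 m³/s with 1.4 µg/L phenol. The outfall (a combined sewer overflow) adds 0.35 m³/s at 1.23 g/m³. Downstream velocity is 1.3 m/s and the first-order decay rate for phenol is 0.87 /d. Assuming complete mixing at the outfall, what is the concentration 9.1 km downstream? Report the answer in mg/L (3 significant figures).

0.0338 mg/L

1.4 µg/L = 0.0014 mg/L.
After complete mixing, C₀ = (0.35·1.23 + 12·0.0014) / 12.35 = 0.03622 mg/L.
Travel time t = 9100 m / 1.3 m/s = 7000 s = 0.08102 d.
C = 0.03622·exp(−0.87·0.08102) = 0.03622·0.9319 = 0.03375 mg/L.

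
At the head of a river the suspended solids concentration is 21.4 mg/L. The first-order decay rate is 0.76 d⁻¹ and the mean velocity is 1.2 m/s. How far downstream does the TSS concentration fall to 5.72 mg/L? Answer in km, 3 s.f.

180 km

From C = C₀·e^(−kt), t = ln(C₀/C)/k = ln(21.4/5.72)/0.76 = 1.319/0.76 = 1.736 d.
Distance = v·t = 1.2 m/s × 1.5e+05 s = 1.8e+05 m = 180 km.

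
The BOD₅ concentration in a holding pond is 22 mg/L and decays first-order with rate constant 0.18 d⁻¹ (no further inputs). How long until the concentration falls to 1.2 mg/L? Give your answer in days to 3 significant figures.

t = ln(C₀/C)/k = ln(22/1.2)/0.18 = 2.909/0.18 = 16.16 d.

16.2 d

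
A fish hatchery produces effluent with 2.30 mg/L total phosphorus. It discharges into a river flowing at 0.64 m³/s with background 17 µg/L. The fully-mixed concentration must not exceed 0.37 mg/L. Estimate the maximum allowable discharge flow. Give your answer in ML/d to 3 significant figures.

10.1 ML/d

17 µg/L = 0.017 mg/L.
Mass balance at complete mixing: C_std·(Q_w + Q_r) = Q_w·C_e + Q_r·C_b.
Rearranging, Q_w = Q_r·(C_std − C_b)/(C_e − C_std) = 0.64·(0.37 − 0.017) / (2.3 − 0.37) = 0.1171 m³/s.
= 10.11 ML/d.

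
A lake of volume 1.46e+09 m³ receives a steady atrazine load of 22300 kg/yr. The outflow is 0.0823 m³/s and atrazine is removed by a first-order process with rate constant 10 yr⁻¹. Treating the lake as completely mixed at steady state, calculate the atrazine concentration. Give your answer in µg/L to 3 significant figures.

1.53 µg/L

Outflow Q = 0.0823 m³/s × 3.156e+07 s/yr = 2.597e+06 m³/yr.
Steady-state CSTR mass balance: W = Q·C + k·V·C, so C = W/(Q + kV).
Q + kV = 2.597e+06 + 10·1.46e+09 = 1.46e+10 m³/yr.
C = 22300/1.46e+10 = 1.527e-06 kg/m³ = 0.001527 mg/L = 1.527 µg/L.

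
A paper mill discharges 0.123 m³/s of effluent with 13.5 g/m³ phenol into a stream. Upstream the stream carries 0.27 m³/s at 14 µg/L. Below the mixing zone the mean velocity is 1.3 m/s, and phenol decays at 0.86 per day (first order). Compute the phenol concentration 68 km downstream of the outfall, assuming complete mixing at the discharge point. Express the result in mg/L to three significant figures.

14 µg/L = 0.014 mg/L.
After complete mixing, C₀ = (0.123·13.5 + 0.27·0.014) / 0.393 = 4.235 mg/L.
Travel time t = 6.8e+04 m / 1.3 m/s = 5.231e+04 s = 0.6054 d.
C = 4.235·exp(−0.86·0.6054) = 4.235·0.5941 = 2.516 mg/L.

2.52 mg/L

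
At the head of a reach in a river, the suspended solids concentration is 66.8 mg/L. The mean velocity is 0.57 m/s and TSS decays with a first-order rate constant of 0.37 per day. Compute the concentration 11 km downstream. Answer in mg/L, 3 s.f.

Travel time t = 11 km / 0.57 m/s = 1.1e+04/0.57 = 1.93e+04 s = 0.2234 d.
First-order decay: C = 66.8·exp(−0.37·0.2234) = 66.8·0.9207 = 61.5 mg/L.

61.5 mg/L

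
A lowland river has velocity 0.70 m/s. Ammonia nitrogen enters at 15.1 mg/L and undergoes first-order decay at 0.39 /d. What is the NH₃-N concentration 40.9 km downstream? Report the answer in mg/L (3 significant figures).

Travel time t = 40.9 km / 0.70 m/s = 4.09e+04/0.70 = 5.843e+04 s = 0.6763 d.
First-order decay: C = 15.1·exp(−0.39·0.6763) = 15.1·0.7682 = 11.6 mg/L.

11.6 mg/L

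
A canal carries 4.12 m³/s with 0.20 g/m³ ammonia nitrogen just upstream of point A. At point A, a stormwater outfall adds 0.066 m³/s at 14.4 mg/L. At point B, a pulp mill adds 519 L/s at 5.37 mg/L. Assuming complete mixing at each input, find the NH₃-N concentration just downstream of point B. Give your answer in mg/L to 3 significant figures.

After input A: C = (4.12·0.2 + 0.066·14.4) / 4.186 = 0.4239 mg/L.
519 L/s = 0.519 m³/s.
After input B: C = (4.186·0.4239 + 0.519·5.37) / 4.705 = 0.9695 mg/L.

0.969 mg/L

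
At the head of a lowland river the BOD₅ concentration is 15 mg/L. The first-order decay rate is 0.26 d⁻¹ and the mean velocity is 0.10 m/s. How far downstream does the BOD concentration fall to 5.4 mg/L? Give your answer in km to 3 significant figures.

From C = C₀·e^(−kt), t = ln(C₀/C)/k = ln(15/5.4)/0.26 = 1.022/0.26 = 3.929 d.
Distance = v·t = 0.10 m/s × 3.395e+05 s = 3.395e+04 m = 33.95 km.

34.0 km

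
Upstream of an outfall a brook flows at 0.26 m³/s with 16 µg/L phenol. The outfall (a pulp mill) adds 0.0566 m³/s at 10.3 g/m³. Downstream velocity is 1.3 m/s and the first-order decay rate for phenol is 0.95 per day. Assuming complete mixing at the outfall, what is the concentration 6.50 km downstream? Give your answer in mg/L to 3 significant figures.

16 µg/L = 0.016 mg/L.
After complete mixing, C₀ = (0.0566·10.3 + 0.26·0.016) / 0.3166 = 1.855 mg/L.
Travel time t = 6500 m / 1.3 m/s = 5000 s = 0.05787 d.
C = 1.855·exp(−0.95·0.05787) = 1.855·0.9465 = 1.755 mg/L.

1.76 mg/L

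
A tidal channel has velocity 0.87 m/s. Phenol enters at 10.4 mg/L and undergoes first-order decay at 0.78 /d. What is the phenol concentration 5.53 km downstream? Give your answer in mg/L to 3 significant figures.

9.82 mg/L

Travel time t = 5.53 km / 0.87 m/s = 5530/0.87 = 6356 s = 0.07357 d.
First-order decay: C = 10.4·exp(−0.78·0.07357) = 10.4·0.9442 = 9.82 mg/L.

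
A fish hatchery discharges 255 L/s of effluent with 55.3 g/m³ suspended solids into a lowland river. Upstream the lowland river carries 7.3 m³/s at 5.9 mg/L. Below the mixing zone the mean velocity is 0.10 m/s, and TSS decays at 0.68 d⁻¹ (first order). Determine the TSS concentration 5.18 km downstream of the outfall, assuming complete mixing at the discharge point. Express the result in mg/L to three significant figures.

5.03 mg/L

255 L/s = 0.255 m³/s.
After complete mixing, C₀ = (0.255·55.3 + 7.3·5.9) / 7.555 = 7.567 mg/L.
Travel time t = 5180 m / 0.10 m/s = 5.18e+04 s = 0.5995 d.
C = 7.567·exp(−0.68·0.5995) = 7.567·0.6652 = 5.034 mg/L.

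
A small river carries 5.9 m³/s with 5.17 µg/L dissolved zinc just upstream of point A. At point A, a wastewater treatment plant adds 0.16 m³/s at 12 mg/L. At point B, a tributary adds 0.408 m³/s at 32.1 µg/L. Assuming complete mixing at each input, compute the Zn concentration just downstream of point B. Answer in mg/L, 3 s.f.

0.304 mg/L

5.17 µg/L = 0.00517 mg/L.
After input A: C = (5.9·0.00517 + 0.16·12) / 6.06 = 0.3219 mg/L.
32.1 µg/L = 0.0321 mg/L.
After input B: C = (6.06·0.3219 + 0.408·0.0321) / 6.468 = 0.3036 mg/L.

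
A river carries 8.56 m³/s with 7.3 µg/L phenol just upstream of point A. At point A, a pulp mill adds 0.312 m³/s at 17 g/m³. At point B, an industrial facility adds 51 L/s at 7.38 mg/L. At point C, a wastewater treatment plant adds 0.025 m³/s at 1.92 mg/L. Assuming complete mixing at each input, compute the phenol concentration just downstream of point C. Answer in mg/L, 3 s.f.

0.647 mg/L

7.3 µg/L = 0.0073 mg/L.
After input A: C = (8.56·0.0073 + 0.312·17) / 8.872 = 0.6049 mg/L.
51 L/s = 0.051 m³/s.
After input B: C = (8.872·0.6049 + 0.051·7.38) / 8.923 = 0.6436 mg/L.
After input C: C = (8.923·0.6436 + 0.025·1.92) / 8.948 = 0.6472 mg/L.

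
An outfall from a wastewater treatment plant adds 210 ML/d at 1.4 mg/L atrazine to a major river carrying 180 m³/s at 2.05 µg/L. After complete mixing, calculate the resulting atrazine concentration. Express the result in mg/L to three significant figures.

0.0207 mg/L

210 ML/d = 2.431 m³/s.
2.05 µg/L = 0.00205 mg/L.
By mass balance at complete mixing, C = (2.431·1.4 + 180·0.00205) / (2.431 + 180) = 3.772/182.4 = 0.02068 mg/L.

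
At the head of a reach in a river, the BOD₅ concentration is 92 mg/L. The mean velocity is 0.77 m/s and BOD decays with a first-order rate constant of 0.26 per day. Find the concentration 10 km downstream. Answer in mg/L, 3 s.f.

Travel time t = 10 km / 0.77 m/s = 1e+04/0.77 = 1.299e+04 s = 0.1503 d.
First-order decay: C = 92·exp(−0.26·0.1503) = 92·0.9617 = 88.47 mg/L.

88.5 mg/L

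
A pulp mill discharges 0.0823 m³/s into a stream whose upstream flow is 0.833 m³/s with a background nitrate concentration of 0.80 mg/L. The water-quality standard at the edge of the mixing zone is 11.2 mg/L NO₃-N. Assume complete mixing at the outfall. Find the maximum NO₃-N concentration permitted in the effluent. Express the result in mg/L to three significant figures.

116 mg/L

Mass balance: 11.2·0.9153 = 0.0823·Cₑ + 0.833·0.8.
Cₑ = (10.25 − 0.6664) / 0.0823 = 116.5 mg/L.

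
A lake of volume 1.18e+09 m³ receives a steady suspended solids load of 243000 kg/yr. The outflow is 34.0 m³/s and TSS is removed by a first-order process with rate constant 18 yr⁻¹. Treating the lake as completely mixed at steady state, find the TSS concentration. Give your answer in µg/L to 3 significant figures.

Outflow Q = 34.0 m³/s × 3.156e+07 s/yr = 1.073e+09 m³/yr.
Steady-state CSTR mass balance: W = Q·C + k·V·C, so C = W/(Q + kV).
Q + kV = 1.073e+09 + 18·1.18e+09 = 2.231e+10 m³/yr.
C = 243000/2.231e+10 = 1.089e-05 kg/m³ = 0.01089 mg/L = 10.89 µg/L.

10.9 µg/L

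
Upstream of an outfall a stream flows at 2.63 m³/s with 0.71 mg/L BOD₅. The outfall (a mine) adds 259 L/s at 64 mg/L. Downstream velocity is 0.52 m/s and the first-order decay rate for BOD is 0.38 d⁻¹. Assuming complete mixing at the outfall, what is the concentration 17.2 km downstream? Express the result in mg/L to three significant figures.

5.52 mg/L

259 L/s = 0.259 m³/s.
After complete mixing, C₀ = (0.259·64 + 2.63·0.71) / 2.889 = 6.384 mg/L.
Travel time t = 1.72e+04 m / 0.52 m/s = 3.308e+04 s = 0.3828 d.
C = 6.384·exp(−0.38·0.3828) = 6.384·0.8646 = 5.52 mg/L.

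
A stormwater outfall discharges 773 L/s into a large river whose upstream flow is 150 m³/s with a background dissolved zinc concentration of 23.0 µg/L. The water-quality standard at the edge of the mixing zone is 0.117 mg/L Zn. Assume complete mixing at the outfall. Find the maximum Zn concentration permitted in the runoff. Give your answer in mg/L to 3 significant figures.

18.4 mg/L

773 L/s = 0.773 m³/s.
23.0 µg/L = 0.023 mg/L.
Mass balance: 0.117·150.8 = 0.773·Cₑ + 150·0.023.
Cₑ = (17.64 − 3.45) / 0.773 = 18.36 mg/L.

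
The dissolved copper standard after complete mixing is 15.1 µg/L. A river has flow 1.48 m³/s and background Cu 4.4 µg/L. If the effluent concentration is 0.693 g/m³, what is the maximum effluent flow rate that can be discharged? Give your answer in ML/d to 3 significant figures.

2.02 ML/d

4.4 µg/L = 0.0044 mg/L.
15.1 µg/L = 0.0151 mg/L.
Mass balance at complete mixing: C_std·(Q_w + Q_r) = Q_w·C_e + Q_r·C_b.
Rearranging, Q_w = Q_r·(C_std − C_b)/(C_e − C_std) = 1.48·(0.0151 − 0.0044) / (0.693 − 0.0151) = 0.02336 m³/s.
= 2.018 ML/d.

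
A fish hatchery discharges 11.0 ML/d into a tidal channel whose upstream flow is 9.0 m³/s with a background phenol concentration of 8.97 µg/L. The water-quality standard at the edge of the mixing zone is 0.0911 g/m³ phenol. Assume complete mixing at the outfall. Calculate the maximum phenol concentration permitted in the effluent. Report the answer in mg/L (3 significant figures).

11.0 ML/d = 0.1273 m³/s.
8.97 µg/L = 0.00897 mg/L.
Mass balance: 0.0911·9.127 = 0.1273·Cₑ + 9·0.00897.
Cₑ = (0.8315 − 0.08073) / 0.1273 = 5.897 mg/L.

5.90 mg/L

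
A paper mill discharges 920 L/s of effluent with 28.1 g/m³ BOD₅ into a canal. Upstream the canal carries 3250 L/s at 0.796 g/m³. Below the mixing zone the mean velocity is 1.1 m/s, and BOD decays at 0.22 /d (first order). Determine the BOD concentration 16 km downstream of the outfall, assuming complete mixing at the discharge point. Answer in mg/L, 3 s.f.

6.57 mg/L

920 L/s = 0.92 m³/s.
3250 L/s = 3.25 m³/s.
After complete mixing, C₀ = (0.92·28.1 + 3.25·0.796) / 4.17 = 6.82 mg/L.
Travel time t = 1.6e+04 m / 1.1 m/s = 1.455e+04 s = 0.1684 d.
C = 6.82·exp(−0.22·0.1684) = 6.82·0.9636 = 6.572 mg/L.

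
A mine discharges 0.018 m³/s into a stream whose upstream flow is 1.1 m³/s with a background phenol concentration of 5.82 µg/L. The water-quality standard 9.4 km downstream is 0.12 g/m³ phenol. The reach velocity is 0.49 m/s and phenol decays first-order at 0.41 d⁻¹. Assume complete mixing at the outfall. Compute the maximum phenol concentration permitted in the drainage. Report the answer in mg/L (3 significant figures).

7.81 mg/L

5.82 µg/L = 0.00582 mg/L.
Travel time to the compliance point: t = 9400/0.49 = 1.918e+04 s = 0.222 d; decay factor exp(−0.41·0.222) = 0.913.
So the concentration just after mixing may be at most 0.12/0.913 = 0.1314 mg/L.
Mass balance: 0.1314·1.118 = 0.018·Cₑ + 1.1·0.00582.
Cₑ = (0.1469 − 0.006402) / 0.018 = 7.808 mg/L.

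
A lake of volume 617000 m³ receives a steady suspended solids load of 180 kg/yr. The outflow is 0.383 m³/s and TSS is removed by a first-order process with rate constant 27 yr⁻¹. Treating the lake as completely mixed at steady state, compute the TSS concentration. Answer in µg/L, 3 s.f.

6.26 µg/L

Outflow Q = 0.383 m³/s × 3.156e+07 s/yr = 1.209e+07 m³/yr.
Steady-state CSTR mass balance: W = Q·C + k·V·C, so C = W/(Q + kV).
Q + kV = 1.209e+07 + 27·617000 = 2.875e+07 m³/yr.
C = 180/2.875e+07 = 6.262e-06 kg/m³ = 0.006262 mg/L = 6.262 µg/L.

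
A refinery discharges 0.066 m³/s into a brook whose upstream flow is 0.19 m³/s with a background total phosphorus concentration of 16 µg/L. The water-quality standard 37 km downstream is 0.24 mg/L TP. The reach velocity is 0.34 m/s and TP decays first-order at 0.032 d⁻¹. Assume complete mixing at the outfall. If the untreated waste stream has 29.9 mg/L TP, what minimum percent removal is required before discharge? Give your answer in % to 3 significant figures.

16 µg/L = 0.016 mg/L.
Travel time to the compliance point: t = 3.7e+04/0.34 = 1.088e+05 s = 1.26 d; decay factor exp(−0.032·1.26) = 0.9605.
So the concentration just after mixing may be at most 0.24/0.9605 = 0.2499 mg/L.
Mass balance: 0.2499·0.256 = 0.066·Cₑ + 0.19·0.016.
Cₑ = (0.06397 − 0.00304) / 0.066 = 0.9231 mg/L.
Required removal = 1 − 0.9231/29.9 = 96.91 %.

96.9 %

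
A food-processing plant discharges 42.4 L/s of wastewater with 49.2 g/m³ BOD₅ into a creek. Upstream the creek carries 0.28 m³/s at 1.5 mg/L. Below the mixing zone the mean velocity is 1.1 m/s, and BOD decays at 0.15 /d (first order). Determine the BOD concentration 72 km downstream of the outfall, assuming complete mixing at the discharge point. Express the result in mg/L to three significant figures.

42.4 L/s = 0.0424 m³/s.
After complete mixing, C₀ = (0.0424·49.2 + 0.28·1.5) / 0.3224 = 7.773 mg/L.
Travel time t = 7.2e+04 m / 1.1 m/s = 6.545e+04 s = 0.7576 d.
C = 7.773·exp(−0.15·0.7576) = 7.773·0.8926 = 6.938 mg/L.

6.94 mg/L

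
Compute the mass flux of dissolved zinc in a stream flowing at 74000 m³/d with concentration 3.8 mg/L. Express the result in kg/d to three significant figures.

74000 m³/d = 0.8565 m³/s.
Mass flux = Q·C = 0.8565 m³/s × 3.8 g/m³ = 3.255 g/s.
= 3.255 g/s × 86.4 = 281.2 kg/d.

281 kg/d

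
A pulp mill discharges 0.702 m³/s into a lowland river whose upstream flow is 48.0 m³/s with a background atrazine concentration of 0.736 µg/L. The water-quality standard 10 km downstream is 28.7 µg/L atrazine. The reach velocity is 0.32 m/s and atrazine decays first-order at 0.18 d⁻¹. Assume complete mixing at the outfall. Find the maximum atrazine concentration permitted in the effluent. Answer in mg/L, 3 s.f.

0.736 µg/L = 0.000736 mg/L.
28.7 µg/L = 0.0287 mg/L.
Travel time to the compliance point: t = 1e+04/0.32 = 3.125e+04 s = 0.3617 d; decay factor exp(−0.18·0.3617) = 0.937.
So the concentration just after mixing may be at most 0.0287/0.937 = 0.03063 mg/L.
Mass balance: 0.03063·48.7 = 0.702·Cₑ + 48·0.000736.
Cₑ = (1.492 − 0.03533) / 0.702 = 2.075 mg/L.

2.07 mg/L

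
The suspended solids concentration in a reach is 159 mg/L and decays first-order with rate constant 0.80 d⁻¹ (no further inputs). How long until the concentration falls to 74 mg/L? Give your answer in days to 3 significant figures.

0.956 d

t = ln(C₀/C)/k = ln(159/74)/0.80 = 0.7648/0.80 = 0.956 d.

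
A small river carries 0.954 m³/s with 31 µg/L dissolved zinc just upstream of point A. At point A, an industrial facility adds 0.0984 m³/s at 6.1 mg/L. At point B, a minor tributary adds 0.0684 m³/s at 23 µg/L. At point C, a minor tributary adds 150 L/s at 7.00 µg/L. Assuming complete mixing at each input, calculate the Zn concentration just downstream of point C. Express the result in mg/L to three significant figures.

0.498 mg/L

31 µg/L = 0.031 mg/L.
After input A: C = (0.954·0.031 + 0.0984·6.1) / 1.052 = 0.5985 mg/L.
23 µg/L = 0.023 mg/L.
After input B: C = (1.052·0.5985 + 0.0684·0.023) / 1.121 = 0.5633 mg/L.
150 L/s = 0.15 m³/s.
7.00 µg/L = 0.007 mg/L.
After input C: C = (1.121·0.5633 + 0.15·0.007) / 1.271 = 0.4977 mg/L.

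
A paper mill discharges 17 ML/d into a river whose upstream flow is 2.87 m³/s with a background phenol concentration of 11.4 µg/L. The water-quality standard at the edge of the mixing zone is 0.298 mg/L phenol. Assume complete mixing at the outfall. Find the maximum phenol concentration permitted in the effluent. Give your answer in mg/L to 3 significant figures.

17 ML/d = 0.1968 m³/s.
11.4 µg/L = 0.0114 mg/L.
Mass balance: 0.298·3.067 = 0.1968·Cₑ + 2.87·0.0114.
Cₑ = (0.9139 − 0.03272) / 0.1968 = 4.478 mg/L.

4.48 mg/L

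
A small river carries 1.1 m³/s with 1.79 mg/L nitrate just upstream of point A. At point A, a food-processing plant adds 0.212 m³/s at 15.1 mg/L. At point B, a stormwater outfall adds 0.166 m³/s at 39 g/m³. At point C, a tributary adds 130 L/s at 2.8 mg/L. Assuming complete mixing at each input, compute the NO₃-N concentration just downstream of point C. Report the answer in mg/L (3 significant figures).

7.47 mg/L

After input A: C = (1.1·1.79 + 0.212·15.1) / 1.312 = 3.941 mg/L.
After input B: C = (1.312·3.941 + 0.166·39) / 1.478 = 7.878 mg/L.
130 L/s = 0.13 m³/s.
After input C: C = (1.478·7.878 + 0.13·2.8) / 1.608 = 7.468 mg/L.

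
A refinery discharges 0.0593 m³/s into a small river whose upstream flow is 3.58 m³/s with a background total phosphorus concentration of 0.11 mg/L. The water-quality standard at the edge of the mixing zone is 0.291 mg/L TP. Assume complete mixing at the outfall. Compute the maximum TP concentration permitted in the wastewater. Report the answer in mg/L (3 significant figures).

Mass balance: 0.291·3.639 = 0.0593·Cₑ + 3.58·0.11.
Cₑ = (1.059 − 0.3938) / 0.0593 = 11.22 mg/L.

11.2 mg/L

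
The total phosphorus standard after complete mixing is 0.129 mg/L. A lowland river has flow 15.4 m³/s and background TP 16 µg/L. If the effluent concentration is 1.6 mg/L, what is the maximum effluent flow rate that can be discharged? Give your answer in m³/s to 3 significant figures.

16 µg/L = 0.016 mg/L.
Mass balance at complete mixing: C_std·(Q_w + Q_r) = Q_w·C_e + Q_r·C_b.
Rearranging, Q_w = Q_r·(C_std − C_b)/(C_e − C_std) = 15.4·(0.129 − 0.016) / (1.6 − 0.129) = 1.183 m³/s.

1.18 m³/s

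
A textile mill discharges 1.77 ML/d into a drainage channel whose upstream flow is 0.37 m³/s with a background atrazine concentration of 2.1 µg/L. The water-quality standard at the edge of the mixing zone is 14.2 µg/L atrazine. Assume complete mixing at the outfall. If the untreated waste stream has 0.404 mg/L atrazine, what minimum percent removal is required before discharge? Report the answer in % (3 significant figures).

42.4 %

1.77 ML/d = 0.02049 m³/s.
2.1 µg/L = 0.0021 mg/L.
14.2 µg/L = 0.0142 mg/L.
Mass balance: 0.0142·0.3905 = 0.02049·Cₑ + 0.37·0.0021.
Cₑ = (0.005545 − 0.000777) / 0.02049 = 0.2327 mg/L.
Required removal = 1 − 0.2327/0.404 = 42.39 %.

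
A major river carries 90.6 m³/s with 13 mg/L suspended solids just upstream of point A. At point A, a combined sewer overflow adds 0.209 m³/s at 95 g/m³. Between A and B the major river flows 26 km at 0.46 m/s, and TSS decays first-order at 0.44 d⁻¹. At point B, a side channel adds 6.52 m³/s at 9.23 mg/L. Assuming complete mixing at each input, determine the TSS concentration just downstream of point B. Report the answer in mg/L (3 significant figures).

9.85 mg/L

After input A: C = (90.6·13 + 0.209·95) / 90.81 = 13.19 mg/L.
Over the 26 km reach to input B (t = 5.652e+04 s = 0.6542 d), decay gives C = 13.19·exp(−0.44·0.6542) = 9.89 mg/L.
After input B: C = (90.81·9.89 + 6.52·9.23) / 97.33 = 9.846 mg/L.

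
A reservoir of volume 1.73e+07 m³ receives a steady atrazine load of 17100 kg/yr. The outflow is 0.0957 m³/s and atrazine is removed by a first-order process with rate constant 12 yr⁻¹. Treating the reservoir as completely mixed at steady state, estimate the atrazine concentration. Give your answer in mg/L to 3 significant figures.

Outflow Q = 0.0957 m³/s × 3.156e+07 s/yr = 3.02e+06 m³/yr.
Steady-state CSTR mass balance: W = Q·C + k·V·C, so C = W/(Q + kV).
Q + kV = 3.02e+06 + 12·1.73e+07 = 2.106e+08 m³/yr.
C = 17100/2.106e+08 = 8.119e-05 kg/m³ = 0.08119 mg/L.

0.0812 mg/L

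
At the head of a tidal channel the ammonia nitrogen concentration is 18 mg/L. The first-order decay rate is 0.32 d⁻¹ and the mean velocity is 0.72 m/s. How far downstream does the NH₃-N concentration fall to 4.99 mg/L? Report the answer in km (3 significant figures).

249 km

From C = C₀·e^(−kt), t = ln(C₀/C)/k = ln(18/4.99)/0.32 = 1.283/0.32 = 4.009 d.
Distance = v·t = 0.72 m/s × 3.464e+05 s = 2.494e+05 m = 249.4 km.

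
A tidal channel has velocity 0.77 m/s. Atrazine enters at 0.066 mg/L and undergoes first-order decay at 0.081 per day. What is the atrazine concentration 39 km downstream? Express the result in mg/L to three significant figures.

0.0629 mg/L

Travel time t = 39 km / 0.77 m/s = 3.9e+04/0.77 = 5.065e+04 s = 0.5862 d.
First-order decay: C = 0.066·exp(−0.081·0.5862) = 0.066·0.9536 = 0.06294 mg/L.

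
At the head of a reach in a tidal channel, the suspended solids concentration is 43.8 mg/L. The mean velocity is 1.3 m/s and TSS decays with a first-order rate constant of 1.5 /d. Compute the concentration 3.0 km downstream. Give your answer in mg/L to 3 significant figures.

42.1 mg/L

Travel time t = 3.0 km / 1.3 m/s = 3000/1.3 = 2308 s = 0.02671 d.
First-order decay: C = 43.8·exp(−1.5·0.02671) = 43.8·0.9607 = 42.08 mg/L.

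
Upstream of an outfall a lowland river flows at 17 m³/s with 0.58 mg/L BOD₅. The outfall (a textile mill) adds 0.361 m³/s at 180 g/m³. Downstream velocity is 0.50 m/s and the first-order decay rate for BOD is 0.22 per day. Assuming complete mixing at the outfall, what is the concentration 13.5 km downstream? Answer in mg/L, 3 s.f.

After complete mixing, C₀ = (0.361·180 + 17·0.58) / 17.36 = 4.311 mg/L.
Travel time t = 1.35e+04 m / 0.50 m/s = 2.7e+04 s = 0.3125 d.
C = 4.311·exp(−0.22·0.3125) = 4.311·0.9336 = 4.024 mg/L.

4.02 mg/L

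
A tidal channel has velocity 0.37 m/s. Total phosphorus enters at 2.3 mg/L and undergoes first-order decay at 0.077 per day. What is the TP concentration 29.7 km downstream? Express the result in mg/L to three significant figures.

Travel time t = 29.7 km / 0.37 m/s = 2.97e+04/0.37 = 8.027e+04 s = 0.9291 d.
First-order decay: C = 2.3·exp(−0.077·0.9291) = 2.3·0.931 = 2.141 mg/L.

2.14 mg/L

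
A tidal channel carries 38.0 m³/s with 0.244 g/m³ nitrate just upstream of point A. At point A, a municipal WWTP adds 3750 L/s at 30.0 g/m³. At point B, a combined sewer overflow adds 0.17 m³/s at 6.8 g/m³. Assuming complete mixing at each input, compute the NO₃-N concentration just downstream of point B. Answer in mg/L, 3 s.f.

2.93 mg/L

3750 L/s = 3.75 m³/s.
After input A: C = (38·0.244 + 3.75·30) / 41.75 = 2.917 mg/L.
After input B: C = (41.75·2.917 + 0.17·6.8) / 41.92 = 2.932 mg/L.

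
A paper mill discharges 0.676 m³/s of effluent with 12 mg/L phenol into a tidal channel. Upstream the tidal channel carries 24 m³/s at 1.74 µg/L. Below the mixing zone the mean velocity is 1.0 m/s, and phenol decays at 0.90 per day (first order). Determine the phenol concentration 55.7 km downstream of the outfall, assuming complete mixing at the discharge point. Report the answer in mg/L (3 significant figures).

1.74 µg/L = 0.00174 mg/L.
After complete mixing, C₀ = (0.676·12 + 24·0.00174) / 24.68 = 0.3304 mg/L.
Travel time t = 5.57e+04 m / 1.0 m/s = 5.57e+04 s = 0.6447 d.
C = 0.3304·exp(−0.90·0.6447) = 0.3304·0.5598 = 0.185 mg/L.

0.185 mg/L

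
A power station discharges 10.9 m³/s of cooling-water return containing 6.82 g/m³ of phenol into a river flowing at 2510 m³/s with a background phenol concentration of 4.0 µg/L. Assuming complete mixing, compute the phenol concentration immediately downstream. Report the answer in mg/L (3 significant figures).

0.0335 mg/L

4.0 µg/L = 0.004 mg/L.
Flow-weighted mixing gives C = (10.9·6.82 + 2510·0.004) / (10.9 + 2510) = 84.38/2521 = 0.03347 mg/L.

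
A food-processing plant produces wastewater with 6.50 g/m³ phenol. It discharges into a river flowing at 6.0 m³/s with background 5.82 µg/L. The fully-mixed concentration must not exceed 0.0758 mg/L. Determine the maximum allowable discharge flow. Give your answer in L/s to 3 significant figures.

5.82 µg/L = 0.00582 mg/L.
Mass balance at complete mixing: C_std·(Q_w + Q_r) = Q_w·C_e + Q_r·C_b.
Rearranging, Q_w = Q_r·(C_std − C_b)/(C_e − C_std) = 6.0·(0.0758 − 0.00582) / (6.5 − 0.0758) = 0.06536 m³/s.
= 65.36 L/s.

65.4 L/s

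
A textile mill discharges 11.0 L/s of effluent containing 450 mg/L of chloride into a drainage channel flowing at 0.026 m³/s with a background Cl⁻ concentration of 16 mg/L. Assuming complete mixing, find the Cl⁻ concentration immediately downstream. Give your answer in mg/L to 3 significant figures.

11.0 L/s = 0.011 m³/s.
Conservation of mass across the mixing zone: C = (0.011·450 + 0.026·16) / (0.011 + 0.026) = 5.366/0.037 = 145 mg/L.

145 mg/L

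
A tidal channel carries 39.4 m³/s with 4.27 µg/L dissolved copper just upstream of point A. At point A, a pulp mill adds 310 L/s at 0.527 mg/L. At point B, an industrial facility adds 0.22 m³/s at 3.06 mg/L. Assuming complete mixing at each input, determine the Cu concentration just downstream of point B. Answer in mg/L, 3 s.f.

0.0252 mg/L

4.27 µg/L = 0.00427 mg/L.
310 L/s = 0.31 m³/s.
After input A: C = (39.4·0.00427 + 0.31·0.527) / 39.71 = 0.008351 mg/L.
After input B: C = (39.71·0.008351 + 0.22·3.06) / 39.93 = 0.02516 mg/L.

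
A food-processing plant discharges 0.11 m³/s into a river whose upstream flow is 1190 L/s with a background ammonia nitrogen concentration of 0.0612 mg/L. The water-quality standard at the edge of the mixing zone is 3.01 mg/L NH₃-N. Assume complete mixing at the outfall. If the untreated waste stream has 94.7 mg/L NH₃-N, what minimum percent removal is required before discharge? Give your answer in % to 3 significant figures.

63.1 %

1190 L/s = 1.19 m³/s.
Mass balance: 3.01·1.3 = 0.11·Cₑ + 1.19·0.0612.
Cₑ = (3.913 − 0.07283) / 0.11 = 34.91 mg/L.
Required removal = 1 − 34.91/94.7 = 63.14 %.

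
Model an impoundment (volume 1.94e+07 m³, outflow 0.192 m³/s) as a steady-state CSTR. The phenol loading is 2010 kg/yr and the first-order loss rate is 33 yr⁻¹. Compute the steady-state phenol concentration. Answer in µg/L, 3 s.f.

3.11 µg/L

Outflow Q = 0.192 m³/s × 3.156e+07 s/yr = 6.059e+06 m³/yr.
Steady-state CSTR mass balance: W = Q·C + k·V·C, so C = W/(Q + kV).
Q + kV = 6.059e+06 + 33·1.94e+07 = 6.463e+08 m³/yr.
C = 2010/6.463e+08 = 3.11e-06 kg/m³ = 0.00311 mg/L = 3.11 µg/L.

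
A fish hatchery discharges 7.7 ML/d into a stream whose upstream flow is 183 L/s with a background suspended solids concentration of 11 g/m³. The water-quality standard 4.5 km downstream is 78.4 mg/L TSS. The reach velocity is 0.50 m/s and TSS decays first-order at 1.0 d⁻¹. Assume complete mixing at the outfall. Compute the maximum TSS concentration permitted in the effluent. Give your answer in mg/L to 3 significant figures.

243 mg/L

7.7 ML/d = 0.08912 m³/s.
183 L/s = 0.183 m³/s.
Travel time to the compliance point: t = 4500/0.50 = 9000 s = 0.1042 d; decay factor exp(−1.0·0.1042) = 0.9011.
So the concentration just after mixing may be at most 78.4/0.9011 = 87.01 mg/L.
Mass balance: 87.01·0.2721 = 0.08912·Cₑ + 0.183·11.
Cₑ = (23.68 − 2.013) / 0.08912 = 243.1 mg/L.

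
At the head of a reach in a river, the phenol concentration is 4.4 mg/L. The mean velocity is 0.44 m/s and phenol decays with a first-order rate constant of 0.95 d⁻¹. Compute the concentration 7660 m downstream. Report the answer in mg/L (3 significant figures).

3.63 mg/L

Travel time t = 7660 m / 0.44 m/s = 7660/0.44 = 1.741e+04 s = 0.2015 d.
First-order decay: C = 4.4·exp(−0.95·0.2015) = 4.4·0.8258 = 3.633 mg/L.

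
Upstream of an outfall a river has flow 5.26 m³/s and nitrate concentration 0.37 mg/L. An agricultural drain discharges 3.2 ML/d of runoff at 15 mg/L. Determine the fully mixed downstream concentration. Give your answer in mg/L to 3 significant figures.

0.472 mg/L

3.2 ML/d = 0.03704 m³/s.
By mass balance at complete mixing, C = (0.03704·15 + 5.26·0.37) / (0.03704 + 5.26) = 2.502/5.297 = 0.4723 mg/L.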